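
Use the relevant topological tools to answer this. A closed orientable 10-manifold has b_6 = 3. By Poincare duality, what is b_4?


Poincare duality for closed orientable n-manifolds: b_k = b_{n-k}.
Here n = 10, so b_4 = b_6 = 3

3


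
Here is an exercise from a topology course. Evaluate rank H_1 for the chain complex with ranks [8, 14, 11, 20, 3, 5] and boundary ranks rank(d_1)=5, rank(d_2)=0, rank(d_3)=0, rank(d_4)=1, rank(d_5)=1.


rank H_k = rank(ker d_k) - rank(im d_{k+1}).
rank(ker d_1) = rank(C_1) - rank(d_1) = 14 - 5 = 9.
rank(im d_{1+1}) = 0.
rank H_1 = 9 - 0 = 9

9


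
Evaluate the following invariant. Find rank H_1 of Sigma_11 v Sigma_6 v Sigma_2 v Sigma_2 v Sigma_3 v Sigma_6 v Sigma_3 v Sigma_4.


For a wedge X v Y: reduced H_k(X v Y) = H_k(X) + H_k(Y).
Each Sigma_g contributes b_1 = 2g.
b_1 = 22 + 12 + 4 + 4 + 6 + 12 + 6 + 8 = 74

74


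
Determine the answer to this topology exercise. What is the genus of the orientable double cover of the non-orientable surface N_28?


chi(N_28) = 2 - 28 = -26.
Double cover: chi(Sigma_g) = 2 * chi(N_28) = 2*(-26) = -52.
2 - 2g = -52, so g = (2 - (-52))/2 = 54/2 = 27

27


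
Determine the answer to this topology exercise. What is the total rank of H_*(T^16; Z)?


b_k(T^16) = C(16,k), so the sum over k is sum_k C(16,k) = 2^16.
Total = 2^16 = 65536

65536


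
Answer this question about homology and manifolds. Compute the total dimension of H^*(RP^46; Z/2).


H^k(RP^46; Z/2) = Z/2 for each 0 <= k <= 46.
Total dimension = 46 + 1 = 47

47


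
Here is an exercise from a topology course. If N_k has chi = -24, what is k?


chi = 2 - k for closed non-orientable surfaces with k crosscaps.
-24 = 2 - k
k = 2 - (-24) = 26

26


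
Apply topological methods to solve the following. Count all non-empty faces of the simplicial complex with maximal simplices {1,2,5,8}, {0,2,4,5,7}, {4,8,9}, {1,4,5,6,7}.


Each maximal simplex on m vertices has 2^m - 1 nonempty faces.
Take the union (dedupe shared faces).
Total distinct faces = 70

70


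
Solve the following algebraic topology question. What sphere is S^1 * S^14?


Join of spheres: S^m * S^n = S^{m+n+1}.
dim = 1 + 14 + 1 = 16

16


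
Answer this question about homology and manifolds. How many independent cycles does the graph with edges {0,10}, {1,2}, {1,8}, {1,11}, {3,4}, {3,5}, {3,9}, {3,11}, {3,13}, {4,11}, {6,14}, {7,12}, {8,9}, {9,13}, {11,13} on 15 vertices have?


b_1 = E - V + (number of components).
E = 15, V = 15, components = 4.
b_1 = 15 - 15 + 4 = 4

4


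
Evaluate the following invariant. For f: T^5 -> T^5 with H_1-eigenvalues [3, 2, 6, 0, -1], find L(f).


For a torus self-map: L(f) = det(I - A) where A acts on H_1.
L(f) = (1-3) * (1-2) * (1-6) * (1-0) * (1--1) = -2 * -1 * -5 * 1 * 2 = -20

-20


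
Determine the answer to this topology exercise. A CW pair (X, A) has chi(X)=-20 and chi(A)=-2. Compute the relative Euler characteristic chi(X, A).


Relative Euler characteristic: chi(X, A) = chi(X) - chi(A).
= -20 - (-2) = -18

-18


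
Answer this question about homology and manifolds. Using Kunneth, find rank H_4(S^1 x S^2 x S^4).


Each S^d has Poincare polynomial 1 + t^d.
The product S^1 x S^2 x S^4 has Poincare polynomial prod(1+t^d_i).
Expanding: b_0=1, b_1=1, b_2=1, b_3=1, b_4=1, b_5=1, b_6=1, b_7=1.
b_4 = 1

1


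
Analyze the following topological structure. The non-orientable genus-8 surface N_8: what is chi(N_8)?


For a non-orientable closed surface with k crosscaps: chi = 2 - k.
Here k = 8.
chi = 2 - 8 = -6

-6


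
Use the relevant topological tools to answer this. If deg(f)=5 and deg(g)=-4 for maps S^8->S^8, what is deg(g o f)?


Degree is multiplicative under composition: deg(g o f) = deg(g) * deg(f).
= -4 * 5 = -20

-20


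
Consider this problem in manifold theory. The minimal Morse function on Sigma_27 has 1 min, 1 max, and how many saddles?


A perfect Morse function has m_k = b_k.
For Sigma_27: b_0=1, b_1=2g=54, b_2=1.
Saddles m_1 = 2g = 54

54


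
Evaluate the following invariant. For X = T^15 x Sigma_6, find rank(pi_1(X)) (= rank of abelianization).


pi_1(A x B) = pi_1(A) x pi_1(B); rank of abelianization = b_1.
b_1(T^15) = 15, b_1(Sigma_6) = 2*6 = 12.
b_1(product) = 15 + 12 = 27

27


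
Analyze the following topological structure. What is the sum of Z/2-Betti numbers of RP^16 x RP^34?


dim H^*(RP^n; Z/2) = n+1 (one Z/2 in each degree 0..n).
Total Betti number is multiplicative.
Total = (16+1) * (34+1) = 17 * 35 = 595

595


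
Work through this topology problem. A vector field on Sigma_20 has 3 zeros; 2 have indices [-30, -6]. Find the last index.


Poincare-Hopf: sum of indices = chi(M).
chi(Sigma_20) = 2 - 2*20 = -38.
Sum of known indices = -36.
x = chi - (sum known) = -38 - (-36) = -2

-2


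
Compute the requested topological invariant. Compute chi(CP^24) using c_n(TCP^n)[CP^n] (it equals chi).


For any closed oriented manifold, <e(TM),[M]> = chi(M).
chi(CP^24) = 24+1 = 25

25


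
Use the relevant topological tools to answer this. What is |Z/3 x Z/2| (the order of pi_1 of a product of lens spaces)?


pi_1(X x Y) = pi_1(X) x pi_1(Y).
pi_1(L(3,1)) = Z/3, pi_1(L(2,1)) = Z/2.
|Z/3 x Z/2| = 3 * 2 = 6

6


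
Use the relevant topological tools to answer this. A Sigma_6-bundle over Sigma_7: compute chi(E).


For a fiber bundle F -> E -> B (with CW structure): chi(E) = chi(B) * chi(F).
chi(Sigma_7) = -12, chi(Sigma_6) = -10.
chi(E) = (-12) * (-10) = 120

120


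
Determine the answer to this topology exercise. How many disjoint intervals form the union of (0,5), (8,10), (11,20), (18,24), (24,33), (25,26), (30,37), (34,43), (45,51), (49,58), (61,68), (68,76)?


Sort and merge overlapping open intervals.
Merged: (0,5), (8,10), (11,24), (24,43), (45,58), (61,68), (68,76).
Number of components = 7

7


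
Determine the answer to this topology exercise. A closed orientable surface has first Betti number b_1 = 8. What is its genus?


For a closed orientable surface: b_1 = 2g.
8 = 2g
g = 8 / 2 = 4

4


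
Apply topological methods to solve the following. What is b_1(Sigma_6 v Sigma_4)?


For a wedge: H_1(A v B) = H_1(A) + H_1(B).
b_1(Sigma_6) = 12, b_1(Sigma_4) = 8.
b_1 = 12 + 8 = 20

20


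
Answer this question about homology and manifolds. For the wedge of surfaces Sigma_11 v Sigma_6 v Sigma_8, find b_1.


For a wedge X v Y: reduced H_k(X v Y) = H_k(X) + H_k(Y).
Each Sigma_g contributes b_1 = 2g.
b_1 = 22 + 12 + 16 = 50

50


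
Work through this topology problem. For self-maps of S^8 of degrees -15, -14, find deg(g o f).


Degree is multiplicative under composition: deg(g o f) = deg(g) * deg(f).
= -14 * -15 = 210

210


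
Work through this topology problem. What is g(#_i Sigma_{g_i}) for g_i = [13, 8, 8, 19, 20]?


Genus is additive under connected sum of orientable surfaces.
g = 13 + 8 + 8 + 19 + 20 = 68

68


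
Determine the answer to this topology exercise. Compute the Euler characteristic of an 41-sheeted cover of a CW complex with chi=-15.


For a finite covering: chi(E) = (number of sheets) * chi(B).
chi(E) = 41 * (-15) = -615

-615


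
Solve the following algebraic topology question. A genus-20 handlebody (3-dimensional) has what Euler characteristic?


A genus-g handlebody deformation retracts to a wedge of g circles.
chi(vee_g S^1) = 1 - g.
chi(H_20) = 1 - 20 = -19

-19


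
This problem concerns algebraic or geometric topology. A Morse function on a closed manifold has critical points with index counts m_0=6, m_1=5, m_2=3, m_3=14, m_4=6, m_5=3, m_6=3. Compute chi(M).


Morse theory: chi(M) = sum_k (-1)^k m_k where m_k = #(index-k critical points).
= (6) + (-5) + (3) + (-14) + (6) + (-3) + (3) = -4

-4


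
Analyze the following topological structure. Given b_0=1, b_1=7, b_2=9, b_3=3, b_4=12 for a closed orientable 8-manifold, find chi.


By Poincare duality b_k = b_{8-k}, so full Betti numbers: b_0=1, b_1=7, b_2=9, b_3=3, b_4=12, b_5=3, b_6=9, b_7=7, b_8=1.
chi = sum (-1)^k b_k = 12

12


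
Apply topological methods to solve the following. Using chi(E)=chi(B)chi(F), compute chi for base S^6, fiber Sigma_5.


chi(S^6) = 2 (n even), chi(Sigma_5) = 2 - 2*5 = -8.
chi(E) = 2 * (-8) = -16

-16


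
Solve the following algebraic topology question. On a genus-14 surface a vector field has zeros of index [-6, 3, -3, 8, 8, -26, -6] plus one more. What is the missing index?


Poincare-Hopf: sum of indices = chi(M).
chi(Sigma_14) = 2 - 2*14 = -26.
Sum of known indices = -22.
x = chi - (sum known) = -26 - (-22) = -4

-4


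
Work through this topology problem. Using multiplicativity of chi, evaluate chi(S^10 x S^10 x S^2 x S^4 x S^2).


chi is multiplicative: chi(X x Y) = chi(X) chi(Y).
Each even-dim sphere has chi = 2. There are 5 factors.
chi = 2^5 = 32

32


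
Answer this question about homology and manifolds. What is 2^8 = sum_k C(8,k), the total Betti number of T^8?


b_k(T^8) = C(8,k), so the sum over k is sum_k C(8,k) = 2^8.
Total = 2^8 = 256

256


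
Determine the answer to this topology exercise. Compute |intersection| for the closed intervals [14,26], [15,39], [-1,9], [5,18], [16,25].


Intersection = [max(a_i), min(b_i)] = [16, 9].
Since 16 > 9, the intersection is empty.
Length = 0

0


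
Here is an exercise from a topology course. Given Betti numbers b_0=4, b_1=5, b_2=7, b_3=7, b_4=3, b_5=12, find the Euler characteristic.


chi = sum_k (-1)^k b_k.
= (4) + (-5) + (7) + (-7) + (3) + (-12)
= -10

-10


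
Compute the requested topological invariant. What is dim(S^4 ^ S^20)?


S^m ^ S^n = S^{m+n}.
k = 4 + 20 = 24

24


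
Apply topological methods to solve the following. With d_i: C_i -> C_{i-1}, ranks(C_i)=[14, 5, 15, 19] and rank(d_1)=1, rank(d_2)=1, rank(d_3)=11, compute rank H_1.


rank H_k = rank(ker d_k) - rank(im d_{k+1}).
rank(ker d_1) = rank(C_1) - rank(d_1) = 5 - 1 = 4.
rank(im d_{1+1}) = 1.
rank H_1 = 4 - 1 = 3

3


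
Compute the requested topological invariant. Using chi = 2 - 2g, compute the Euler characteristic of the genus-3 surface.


For a closed orientable surface of genus g: chi = 2 - 2g.
Here g = 3.
chi = 2 - 2*3 = 2 - 6 = -4

-4


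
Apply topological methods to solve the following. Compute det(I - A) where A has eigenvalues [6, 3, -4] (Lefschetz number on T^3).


For a torus self-map: L(f) = det(I - A) where A acts on H_1.
L(f) = (1-6) * (1-3) * (1--4) = -5 * -2 * 5 = 50

50


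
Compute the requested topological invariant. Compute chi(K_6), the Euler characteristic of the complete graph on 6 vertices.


K_6: V = 6, E = C(6,2) = 15.
chi = V - E = 6 - 15 = -9

-9


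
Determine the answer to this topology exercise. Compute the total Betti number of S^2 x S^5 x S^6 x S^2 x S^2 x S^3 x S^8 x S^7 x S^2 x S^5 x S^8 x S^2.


Total Betti number is multiplicative under products.
Each S^d (d>=1) has total Betti number 2.
There are 12 sphere factors.
Total = 2^12 = 4096

4096


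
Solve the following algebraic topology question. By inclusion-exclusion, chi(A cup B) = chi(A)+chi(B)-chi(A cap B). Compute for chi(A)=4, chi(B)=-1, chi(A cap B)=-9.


chi(A cup B) = chi(A) + chi(B) - chi(A cap B)
= 4 + (-1) - (-9)
= 12

12


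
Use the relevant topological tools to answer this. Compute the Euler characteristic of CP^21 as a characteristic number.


For any closed oriented manifold, <e(TM),[M]> = chi(M).
chi(CP^21) = 21+1 = 22

22


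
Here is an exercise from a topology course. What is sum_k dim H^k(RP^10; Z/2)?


H^k(RP^10; Z/2) = Z/2 for each 0 <= k <= 10.
Total dimension = 10 + 1 = 11

11


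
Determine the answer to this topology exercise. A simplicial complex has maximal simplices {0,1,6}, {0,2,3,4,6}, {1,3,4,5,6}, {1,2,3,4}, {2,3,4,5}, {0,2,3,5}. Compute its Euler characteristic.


Enumerate all faces; f-vector: f_0=7, f_1=21, f_2=26, f_3=13, f_4=2.
chi = sum (-1)^k f_k = 1

1


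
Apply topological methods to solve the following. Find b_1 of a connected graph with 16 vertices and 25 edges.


For a connected graph: rank(pi_1) = b_1 = E - V + 1 = 1 - chi.
chi = V - E = 16 - 25 = -9.
rank = 1 - (-9) = 25 - 16 + 1 = 10

10


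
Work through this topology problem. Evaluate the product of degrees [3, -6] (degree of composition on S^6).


Degree is multiplicative: deg(composition) = product of degrees.
= (3) * (-6) = -18

-18


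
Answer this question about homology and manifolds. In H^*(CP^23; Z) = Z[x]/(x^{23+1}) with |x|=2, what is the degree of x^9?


|x| = 2 in H^*(CP^n).
|x^9| = 9 * |x| = 9 * 2 = 18

18


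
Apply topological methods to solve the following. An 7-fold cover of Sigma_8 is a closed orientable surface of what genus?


For an n-sheeted cover: chi(E) = n * chi(B).
chi(Sigma_8) = 2 - 2*8 = -14.
chi(E) = 7 * (-14) = -98.
genus(E) = (2 - chi(E))/2 = (2 - (-98))/2 = 100/2 = 50

50


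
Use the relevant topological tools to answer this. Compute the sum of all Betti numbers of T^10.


b_k(T^10) = C(10,k), so the sum over k is sum_k C(10,k) = 2^10.
Total = 2^10 = 1024

1024


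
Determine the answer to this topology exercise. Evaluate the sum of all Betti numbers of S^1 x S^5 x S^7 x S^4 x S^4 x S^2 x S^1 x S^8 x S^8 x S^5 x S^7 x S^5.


Total Betti number is multiplicative under products.
Each S^d (d>=1) has total Betti number 2.
There are 12 sphere factors.
Total = 2^12 = 4096

4096


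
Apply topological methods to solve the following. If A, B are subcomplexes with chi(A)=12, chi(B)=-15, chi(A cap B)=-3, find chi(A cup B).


chi(A cup B) = chi(A) + chi(B) - chi(A cap B)
= 12 + (-15) - (-3)
= 0

0


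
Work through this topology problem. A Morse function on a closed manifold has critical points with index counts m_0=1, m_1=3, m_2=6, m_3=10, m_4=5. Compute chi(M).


Morse theory: chi(M) = sum_k (-1)^k m_k where m_k = #(index-k critical points).
= (1) + (-3) + (6) + (-10) + (5) = -1

-1


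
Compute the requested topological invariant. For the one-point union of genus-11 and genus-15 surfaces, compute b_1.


For a wedge: H_1(A v B) = H_1(A) + H_1(B).
b_1(Sigma_11) = 22, b_1(Sigma_15) = 30.
b_1 = 22 + 30 = 52

52


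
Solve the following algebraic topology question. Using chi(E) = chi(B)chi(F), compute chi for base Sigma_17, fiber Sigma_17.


For a fiber bundle F -> E -> B (with CW structure): chi(E) = chi(B) * chi(F).
chi(Sigma_17) = -32, chi(Sigma_17) = -32.
chi(E) = (-32) * (-32) = 1024

1024


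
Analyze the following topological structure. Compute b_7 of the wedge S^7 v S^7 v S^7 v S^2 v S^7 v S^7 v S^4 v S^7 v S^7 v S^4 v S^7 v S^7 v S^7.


For a wedge of spheres, H_k (k>0) is free on one generator per sphere of dimension k.
Spheres of dimension 7: count = 10.
b_7 = 10

10


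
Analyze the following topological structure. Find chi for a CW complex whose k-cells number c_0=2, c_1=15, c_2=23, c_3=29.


chi = sum_k (-1)^k c_k.
= (-1)^0*2 + (-1)^1*15 + (-1)^2*23 + (-1)^3*29
= (2) + (-15) + (23) + (-29)
= -19

-19


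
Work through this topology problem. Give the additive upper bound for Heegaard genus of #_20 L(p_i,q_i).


Heegaard genus satisfies g(A#B) <= g(A) + g(B).
Each lens space has g = 1.
Upper bound: 20 * 1 = 20

20


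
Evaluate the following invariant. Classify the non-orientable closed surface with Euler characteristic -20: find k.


chi = 2 - k for closed non-orientable surfaces with k crosscaps.
-20 = 2 - k
k = 2 - (-20) = 22

22


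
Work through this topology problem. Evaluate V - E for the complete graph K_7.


K_7: V = 7, E = C(7,2) = 21.
chi = V - E = 7 - 21 = -14

-14


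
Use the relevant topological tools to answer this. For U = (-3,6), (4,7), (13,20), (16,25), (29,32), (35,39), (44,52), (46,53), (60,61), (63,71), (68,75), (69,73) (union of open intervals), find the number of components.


Sort and merge overlapping open intervals.
Merged: (-3,7), (13,25), (29,32), (35,39), (44,53), (60,61), (63,75).
Number of components = 7

7


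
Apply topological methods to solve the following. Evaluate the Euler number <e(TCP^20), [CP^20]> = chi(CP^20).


For any closed oriented manifold, <e(TM),[M]> = chi(M).
chi(CP^20) = 20+1 = 21

21


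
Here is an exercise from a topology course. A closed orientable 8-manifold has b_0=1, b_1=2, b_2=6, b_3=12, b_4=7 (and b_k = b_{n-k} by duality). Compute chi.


By Poincare duality b_k = b_{8-k}, so full Betti numbers: b_0=1, b_1=2, b_2=6, b_3=12, b_4=7, b_5=12, b_6=6, b_7=2, b_8=1.
chi = sum (-1)^k b_k = -7

-7


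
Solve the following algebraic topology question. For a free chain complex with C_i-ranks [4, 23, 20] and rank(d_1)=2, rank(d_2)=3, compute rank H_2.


rank H_k = rank(ker d_k) - rank(im d_{k+1}).
rank(ker d_2) = rank(C_2) - rank(d_2) = 20 - 3 = 17.
rank(im d_{2+1}) = 0.
rank H_2 = 17 - 0 = 17

17


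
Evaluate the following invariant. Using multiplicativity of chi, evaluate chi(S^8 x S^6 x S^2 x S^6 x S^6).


chi is multiplicative: chi(X x Y) = chi(X) chi(Y).
Each even-dim sphere has chi = 2. There are 5 factors.
chi = 2^5 = 32

32


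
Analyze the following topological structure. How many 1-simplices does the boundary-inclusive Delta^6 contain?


Delta^6 has 6+1 vertices. A 1-face is a choice of 1+1 vertices.
f_1 = C(6+1, 1+1) = C(7,2) = 21

21


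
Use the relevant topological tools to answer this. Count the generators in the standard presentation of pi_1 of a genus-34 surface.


Standard presentation: pi_1(Sigma_g) = <a_1,b_1,...,a_g,b_g | [a_1,b_1]...[a_g,b_g] = 1>.
Number of generators = 2g = 2*34 = 68

68


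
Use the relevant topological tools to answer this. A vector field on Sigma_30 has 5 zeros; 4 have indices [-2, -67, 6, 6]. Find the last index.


Poincare-Hopf: sum of indices = chi(M).
chi(Sigma_30) = 2 - 2*30 = -58.
Sum of known indices = -57.
x = chi - (sum known) = -58 - (-57) = -1

-1


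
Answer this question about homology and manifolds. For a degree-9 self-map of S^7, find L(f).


On S^7: L(f) = tr(f_0*) + (-1)^7 tr(f_7*) = 1 + (-1)^7 * deg(f).
L(f) = 1 + (-1)^7 * 9 = 1 + -9 = -8

-8


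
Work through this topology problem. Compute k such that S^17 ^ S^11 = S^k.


S^m ^ S^n = S^{m+n}.
k = 17 + 11 = 28

28


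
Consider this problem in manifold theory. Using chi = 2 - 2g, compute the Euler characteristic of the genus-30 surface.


For a closed orientable surface of genus g: chi = 2 - 2g.
Here g = 30.
chi = 2 - 2*30 = 2 - 60 = -58

-58


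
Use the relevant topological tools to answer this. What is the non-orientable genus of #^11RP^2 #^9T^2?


Since a >= 1, the sum is non-orientable; each T^2 can be replaced by RP^2 # RP^2 (since T^2#RP^2 = 3RP^2).
Total crosscaps k = 11 + 2*9 = 29.
Check via chi: chi = 11*1 + 9*0 - (11+9-1)*2 = -27 = 2 - k = -27. Consistent.

29


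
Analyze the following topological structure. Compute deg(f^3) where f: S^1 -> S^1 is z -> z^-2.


deg(f) = -2. Degree is multiplicative: deg(f^3) = (deg f)^3.
deg(f^3) = (-2)^3 = -8

-8


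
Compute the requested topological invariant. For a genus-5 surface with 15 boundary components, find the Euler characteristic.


For a compact orientable surface with genus g and b boundary components: chi = 2 - 2g - b.
chi = 2 - 2*5 - 15 = 2 - 10 - 15 = -23

-23


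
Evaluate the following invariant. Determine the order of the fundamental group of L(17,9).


pi_1(L(p,q)) = Z/pZ for any q coprime to p.
|pi_1(L(17,9))| = 17

17


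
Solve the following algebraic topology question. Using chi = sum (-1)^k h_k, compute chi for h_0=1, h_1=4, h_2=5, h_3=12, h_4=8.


Handles of index k contribute (-1)^k to chi (same as CW cells).
chi = (1) + (-4) + (5) + (-12) + (8) = -2

-2


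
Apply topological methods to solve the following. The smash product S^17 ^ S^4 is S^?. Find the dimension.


S^m ^ S^n = S^{m+n}.
k = 17 + 4 = 21

21


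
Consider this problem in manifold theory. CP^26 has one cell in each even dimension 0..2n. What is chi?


CP^26 has one cell in each even dimension 0, 2, ..., 2*26 (26+1 cells total).
All cells are even-dimensional, so chi = number of cells.
chi = 26 + 1 = 27

27


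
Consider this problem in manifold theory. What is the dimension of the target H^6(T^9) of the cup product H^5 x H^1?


Cup product: H^p x H^q -> H^{p+q}; here p+q = 5+1 = 6.
rank H^k(T^n) = C(n,k).
C(9,6) = 84

84


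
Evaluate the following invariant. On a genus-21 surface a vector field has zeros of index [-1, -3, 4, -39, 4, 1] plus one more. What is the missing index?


Poincare-Hopf: sum of indices = chi(M).
chi(Sigma_21) = 2 - 2*21 = -40.
Sum of known indices = -34.
x = chi - (sum known) = -40 - (-34) = -6

-6


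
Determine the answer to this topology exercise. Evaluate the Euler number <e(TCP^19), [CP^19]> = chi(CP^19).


For any closed oriented manifold, <e(TM),[M]> = chi(M).
chi(CP^19) = 19+1 = 20

20


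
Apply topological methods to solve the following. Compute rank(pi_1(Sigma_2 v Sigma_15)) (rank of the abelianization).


For a wedge: H_1(A v B) = H_1(A) + H_1(B).
b_1(Sigma_2) = 4, b_1(Sigma_15) = 30.
b_1 = 4 + 30 = 34

34


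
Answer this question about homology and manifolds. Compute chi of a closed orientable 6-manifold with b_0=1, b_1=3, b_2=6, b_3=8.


By Poincare duality b_k = b_{6-k}, so full Betti numbers: b_0=1, b_1=3, b_2=6, b_3=8, b_4=6, b_5=3, b_6=1.
chi = sum (-1)^k b_k = 0

0


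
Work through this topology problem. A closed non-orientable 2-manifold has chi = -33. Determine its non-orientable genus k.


chi = 2 - k for closed non-orientable surfaces with k crosscaps.
-33 = 2 - k
k = 2 - (-33) = 35

35


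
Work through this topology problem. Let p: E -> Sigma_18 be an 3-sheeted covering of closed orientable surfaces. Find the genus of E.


For an n-sheeted cover: chi(E) = n * chi(B).
chi(Sigma_18) = 2 - 2*18 = -34.
chi(E) = 3 * (-34) = -102.
genus(E) = (2 - chi(E))/2 = (2 - (-102))/2 = 104/2 = 52

52


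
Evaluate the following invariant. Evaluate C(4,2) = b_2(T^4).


By the Kunneth formula, b_k(T^n) = C(n,k).
b_2(T^4) = C(4,2).
C(4,2) = 4!/(2!*2!) = 6

6


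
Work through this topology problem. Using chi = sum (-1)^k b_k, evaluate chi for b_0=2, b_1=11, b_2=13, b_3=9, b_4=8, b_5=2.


chi = sum_k (-1)^k b_k.
= (2) + (-11) + (13) + (-9) + (8) + (-2)
= 1

1


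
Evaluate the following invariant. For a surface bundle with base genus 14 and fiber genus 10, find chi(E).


For a fiber bundle F -> E -> B (with CW structure): chi(E) = chi(B) * chi(F).
chi(Sigma_14) = -26, chi(Sigma_10) = -18.
chi(E) = (-26) * (-18) = 468

468


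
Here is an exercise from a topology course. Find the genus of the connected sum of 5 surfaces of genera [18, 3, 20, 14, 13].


Genus is additive under connected sum of orientable surfaces.
g = 18 + 3 + 20 + 14 + 13 = 68

68


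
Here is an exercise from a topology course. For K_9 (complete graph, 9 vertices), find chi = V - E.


K_9: V = 9, E = C(9,2) = 36.
chi = V - E = 9 - 36 = -27

-27


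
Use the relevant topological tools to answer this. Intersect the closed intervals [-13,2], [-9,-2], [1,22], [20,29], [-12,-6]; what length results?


Intersection = [max(a_i), min(b_i)] = [20, -6].
Since 20 > -6, the intersection is empty.
Length = 0

0


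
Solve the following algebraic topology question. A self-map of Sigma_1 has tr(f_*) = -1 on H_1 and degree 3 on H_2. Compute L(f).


L(f) = tr(f_0*) - tr(f_1*) + tr(f_2*).
= 1 - (-1) + (3)
= 5

5


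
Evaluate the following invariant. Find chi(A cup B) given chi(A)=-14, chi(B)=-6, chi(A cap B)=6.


chi(A cup B) = chi(A) + chi(B) - chi(A cap B)
= -14 + (-6) - (6)
= -26

-26


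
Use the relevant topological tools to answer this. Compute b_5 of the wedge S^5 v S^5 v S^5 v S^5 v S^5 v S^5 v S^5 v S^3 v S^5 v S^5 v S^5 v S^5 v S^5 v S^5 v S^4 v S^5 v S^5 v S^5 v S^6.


For a wedge of spheres, H_k (k>0) is free on one generator per sphere of dimension k.
Spheres of dimension 5: count = 16.
b_5 = 16

16


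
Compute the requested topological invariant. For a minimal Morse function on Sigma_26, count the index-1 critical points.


A perfect Morse function has m_k = b_k.
For Sigma_26: b_0=1, b_1=2g=52, b_2=1.
Saddles m_1 = 2g = 52

52


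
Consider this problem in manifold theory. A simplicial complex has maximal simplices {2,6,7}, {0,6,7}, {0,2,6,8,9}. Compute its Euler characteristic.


Enumerate all faces; f-vector: f_0=6, f_1=13, f_2=12, f_3=5, f_4=1.
chi = sum (-1)^k f_k = 1

1


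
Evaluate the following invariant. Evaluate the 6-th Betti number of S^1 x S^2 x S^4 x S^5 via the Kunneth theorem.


Each S^d has Poincare polynomial 1 + t^d.
The product S^1 x S^2 x S^4 x S^5 has Poincare polynomial prod(1+t^d_i).
Expanding: b_0=1, b_1=1, b_2=1, b_3=1, b_4=1, b_5=2, b_6=2, b_7=2, b_8=1, b_9=1, b_10=1, b_11=1, b_12=1.
b_6 = 2

2


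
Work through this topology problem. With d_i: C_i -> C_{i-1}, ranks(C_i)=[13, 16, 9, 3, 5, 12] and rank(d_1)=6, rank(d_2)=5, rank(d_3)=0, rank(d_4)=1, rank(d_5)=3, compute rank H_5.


rank H_k = rank(ker d_k) - rank(im d_{k+1}).
rank(ker d_5) = rank(C_5) - rank(d_5) = 12 - 3 = 9.
rank(im d_{5+1}) = 0.
rank H_5 = 9 - 0 = 9

9


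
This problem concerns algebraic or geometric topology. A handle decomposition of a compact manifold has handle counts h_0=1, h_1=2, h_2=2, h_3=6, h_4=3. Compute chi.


Handles of index k contribute (-1)^k to chi (same as CW cells).
chi = (1) + (-2) + (2) + (-6) + (3) = -2

-2


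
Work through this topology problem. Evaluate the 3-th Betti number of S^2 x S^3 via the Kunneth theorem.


Each S^d has Poincare polynomial 1 + t^d.
The product S^2 x S^3 has Poincare polynomial prod(1+t^d_i).
Expanding: b_0=1, b_2=1, b_3=1, b_5=1.
b_3 = 1

1


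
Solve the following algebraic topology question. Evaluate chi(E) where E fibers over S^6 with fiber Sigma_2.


chi(S^6) = 2 (n even), chi(Sigma_2) = 2 - 2*2 = -2.
chi(E) = 2 * (-2) = -4

-4


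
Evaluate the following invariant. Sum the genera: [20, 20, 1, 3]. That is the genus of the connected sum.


Genus is additive under connected sum of orientable surfaces.
g = 20 + 20 + 1 + 3 = 44

44


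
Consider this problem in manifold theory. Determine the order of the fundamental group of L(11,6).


pi_1(L(p,q)) = Z/pZ for any q coprime to p.
|pi_1(L(11,6))| = 11

11


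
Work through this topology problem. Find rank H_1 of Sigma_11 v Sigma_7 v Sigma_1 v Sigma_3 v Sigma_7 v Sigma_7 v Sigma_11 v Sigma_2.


For a wedge X v Y: reduced H_k(X v Y) = H_k(X) + H_k(Y).
Each Sigma_g contributes b_1 = 2g.
b_1 = 22 + 14 + 2 + 6 + 14 + 14 + 22 + 4 = 98

98


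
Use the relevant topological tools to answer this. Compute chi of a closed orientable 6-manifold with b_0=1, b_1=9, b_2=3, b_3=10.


By Poincare duality b_k = b_{6-k}, so full Betti numbers: b_0=1, b_1=9, b_2=3, b_3=10, b_4=3, b_5=9, b_6=1.
chi = sum (-1)^k b_k = -20

-20


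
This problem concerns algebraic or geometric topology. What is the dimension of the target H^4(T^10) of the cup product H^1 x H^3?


Cup product: H^p x H^q -> H^{p+q}; here p+q = 1+3 = 4.
rank H^k(T^n) = C(n,k).
C(10,4) = 210

210


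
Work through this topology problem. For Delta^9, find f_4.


Delta^9 has 9+1 vertices. A 4-face is a choice of 4+1 vertices.
f_4 = C(9+1, 4+1) = C(10,5) = 252

252


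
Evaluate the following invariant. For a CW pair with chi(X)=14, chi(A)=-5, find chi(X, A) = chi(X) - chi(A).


Relative Euler characteristic: chi(X, A) = chi(X) - chi(A).
= 14 - (-5) = 19

19


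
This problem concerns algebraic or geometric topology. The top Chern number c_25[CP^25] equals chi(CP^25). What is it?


For any closed oriented manifold, <e(TM),[M]> = chi(M).
chi(CP^25) = 25+1 = 26

26


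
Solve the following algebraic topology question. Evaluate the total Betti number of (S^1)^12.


b_k(T^12) = C(12,k), so the sum over k is sum_k C(12,k) = 2^12.
Total = 2^12 = 4096

4096


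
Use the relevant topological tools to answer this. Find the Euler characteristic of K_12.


K_12: V = 12, E = C(12,2) = 66.
chi = V - E = 12 - 66 = -54

-54


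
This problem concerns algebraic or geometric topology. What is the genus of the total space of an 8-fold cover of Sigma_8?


For an n-sheeted cover: chi(E) = n * chi(B).
chi(Sigma_8) = 2 - 2*8 = -14.
chi(E) = 8 * (-14) = -112.
genus(E) = (2 - chi(E))/2 = (2 - (-112))/2 = 114/2 = 57

57


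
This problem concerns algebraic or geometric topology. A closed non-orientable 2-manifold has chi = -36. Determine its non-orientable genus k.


chi = 2 - k for closed non-orientable surfaces with k crosscaps.
-36 = 2 - k
k = 2 - (-36) = 38

38


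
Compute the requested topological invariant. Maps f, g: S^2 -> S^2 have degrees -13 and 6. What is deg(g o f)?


Degree is multiplicative under composition: deg(g o f) = deg(g) * deg(f).
= 6 * -13 = -78

-78


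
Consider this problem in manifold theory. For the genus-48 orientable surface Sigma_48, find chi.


For a closed orientable surface of genus g: chi = 2 - 2g.
Here g = 48.
chi = 2 - 2*48 = 2 - 96 = -94

-94


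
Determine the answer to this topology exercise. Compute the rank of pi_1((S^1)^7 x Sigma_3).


pi_1(A x B) = pi_1(A) x pi_1(B); rank of abelianization = b_1.
b_1(T^7) = 7, b_1(Sigma_3) = 2*3 = 6.
b_1(product) = 7 + 6 = 13

13


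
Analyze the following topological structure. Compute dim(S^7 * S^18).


Join of spheres: S^m * S^n = S^{m+n+1}.
dim = 7 + 18 + 1 = 26

26


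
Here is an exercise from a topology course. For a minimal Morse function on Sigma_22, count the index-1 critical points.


A perfect Morse function has m_k = b_k.
For Sigma_22: b_0=1, b_1=2g=44, b_2=1.
Saddles m_1 = 2g = 44

44


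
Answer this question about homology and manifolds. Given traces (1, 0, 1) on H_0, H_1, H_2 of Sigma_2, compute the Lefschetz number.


L(f) = tr(f_0*) - tr(f_1*) + tr(f_2*).
= 1 - (0) + (1)
= 2

2


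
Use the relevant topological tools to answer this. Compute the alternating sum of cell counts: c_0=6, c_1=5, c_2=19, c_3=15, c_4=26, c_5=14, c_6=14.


chi = sum_k (-1)^k c_k.
= (-1)^0*6 + (-1)^1*5 + (-1)^2*19 + (-1)^3*15 + (-1)^4*26 + (-1)^5*14 + (-1)^6*14
= (6) + (-5) + (19) + (-15) + (26) + (-14) + (14)
= 31

31


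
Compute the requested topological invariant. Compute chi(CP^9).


CP^9 has one cell in each even dimension 0, 2, ..., 2*9 (9+1 cells total).
All cells are even-dimensional, so chi = number of cells.
chi = 9 + 1 = 10

10


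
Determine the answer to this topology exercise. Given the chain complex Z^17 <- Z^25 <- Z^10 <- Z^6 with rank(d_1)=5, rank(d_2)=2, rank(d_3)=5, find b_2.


rank H_k = rank(ker d_k) - rank(im d_{k+1}).
rank(ker d_2) = rank(C_2) - rank(d_2) = 10 - 2 = 8.
rank(im d_{2+1}) = 5.
rank H_2 = 8 - 5 = 3

3


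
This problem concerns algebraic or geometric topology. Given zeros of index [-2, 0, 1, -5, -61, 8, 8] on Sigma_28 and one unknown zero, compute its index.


Poincare-Hopf: sum of indices = chi(M).
chi(Sigma_28) = 2 - 2*28 = -54.
Sum of known indices = -51.
x = chi - (sum known) = -54 - (-51) = -3

-3


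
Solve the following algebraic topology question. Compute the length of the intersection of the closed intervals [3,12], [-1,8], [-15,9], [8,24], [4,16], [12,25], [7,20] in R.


Intersection = [max(a_i), min(b_i)] = [12, 8].
Since 12 > 8, the intersection is empty.
Length = 0

0


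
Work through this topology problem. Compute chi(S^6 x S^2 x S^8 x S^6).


chi is multiplicative: chi(X x Y) = chi(X) chi(Y).
Each even-dim sphere has chi = 2. There are 4 factors.
chi = 2^4 = 16

16


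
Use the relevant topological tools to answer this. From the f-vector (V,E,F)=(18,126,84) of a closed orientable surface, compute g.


chi = V - E + F = 18 - 126 + 84 = -24
For orientable closed surface: chi = 2 - 2g, so g = (2 - chi)/2.
g = (2 - (-24)) / 2 = 26 / 2 = 13

13


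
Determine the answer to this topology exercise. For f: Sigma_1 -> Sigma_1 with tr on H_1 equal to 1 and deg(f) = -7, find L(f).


L(f) = tr(f_0*) - tr(f_1*) + tr(f_2*).
= 1 - (1) + (-7)
= -7

-7


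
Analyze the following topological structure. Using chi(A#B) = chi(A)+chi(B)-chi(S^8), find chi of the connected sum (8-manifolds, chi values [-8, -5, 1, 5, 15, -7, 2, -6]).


For n-manifolds: chi(A#B) = chi(A) + chi(B) - chi(S^8).
chi(S^8) = 1 + (-1)^8 = 2.
chi(#) = (sum chi_i) - (8-1)*chi(S^8) = -3 - 7*2 = -17

-17


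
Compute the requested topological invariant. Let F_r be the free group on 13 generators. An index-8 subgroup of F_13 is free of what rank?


Nielsen-Schreier: an index-n subgroup of F_r is free of rank 1 + n(r-1).
Equivalently: chi(cover) = n*chi(base); chi(vee_r S^1) = 1 - 13 = -12.
chi(E) = 8*(-12) = -96; rank = 1 - chi(E) = 1 - (-96) = 97.
rank = 1 + 8*(13-1) = 1 + 96 = 97

97


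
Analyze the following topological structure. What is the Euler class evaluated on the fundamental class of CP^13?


For any closed oriented manifold, <e(TM),[M]> = chi(M).
chi(CP^13) = 13+1 = 14

14


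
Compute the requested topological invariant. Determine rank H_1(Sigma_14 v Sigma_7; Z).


For a wedge: H_1(A v B) = H_1(A) + H_1(B).
b_1(Sigma_14) = 28, b_1(Sigma_7) = 14.
b_1 = 28 + 14 = 42

42


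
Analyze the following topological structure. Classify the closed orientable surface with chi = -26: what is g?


chi = 2 - 2g for closed orientable surfaces.
-26 = 2 - 2g
2g = 2 - (-26) = 28
g = 14

14


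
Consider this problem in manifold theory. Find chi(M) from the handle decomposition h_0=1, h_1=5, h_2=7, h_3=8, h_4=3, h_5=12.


Handles of index k contribute (-1)^k to chi (same as CW cells).
chi = (1) + (-5) + (7) + (-8) + (3) + (-12) = -14

-14


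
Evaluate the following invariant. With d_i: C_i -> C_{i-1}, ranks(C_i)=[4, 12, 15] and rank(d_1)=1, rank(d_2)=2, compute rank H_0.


rank H_k = rank(ker d_k) - rank(im d_{k+1}).
rank(ker d_0) = rank(C_0) - rank(d_0) = 4 - 0 = 4.
rank(im d_{0+1}) = 1.
rank H_0 = 4 - 1 = 3

3


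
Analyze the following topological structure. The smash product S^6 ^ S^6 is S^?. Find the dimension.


S^m ^ S^n = S^{m+n}.
k = 6 + 6 = 12

12


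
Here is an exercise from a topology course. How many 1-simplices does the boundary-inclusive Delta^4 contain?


Delta^4 has 4+1 vertices. A 1-face is a choice of 1+1 vertices.
f_1 = C(4+1, 1+1) = C(5,2) = 10

10


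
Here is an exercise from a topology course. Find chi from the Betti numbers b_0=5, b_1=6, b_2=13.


chi = sum_k (-1)^k b_k.
= (5) + (-6) + (13)
= 12

12


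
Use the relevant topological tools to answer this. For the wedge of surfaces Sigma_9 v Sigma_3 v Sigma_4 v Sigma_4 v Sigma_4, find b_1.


For a wedge X v Y: reduced H_k(X v Y) = H_k(X) + H_k(Y).
Each Sigma_g contributes b_1 = 2g.
b_1 = 18 + 6 + 8 + 8 + 8 = 48

48


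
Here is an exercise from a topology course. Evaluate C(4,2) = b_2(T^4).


By the Kunneth formula, b_k(T^n) = C(n,k).
b_2(T^4) = C(4,2).
C(4,2) = 4!/(2!*2!) = 6

6


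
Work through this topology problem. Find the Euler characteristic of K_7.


K_7: V = 7, E = C(7,2) = 21.
chi = V - E = 7 - 21 = -14

-14


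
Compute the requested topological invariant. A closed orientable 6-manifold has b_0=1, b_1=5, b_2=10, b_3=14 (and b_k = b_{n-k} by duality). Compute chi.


By Poincare duality b_k = b_{6-k}, so full Betti numbers: b_0=1, b_1=5, b_2=10, b_3=14, b_4=10, b_5=5, b_6=1.
chi = sum (-1)^k b_k = -2

-2


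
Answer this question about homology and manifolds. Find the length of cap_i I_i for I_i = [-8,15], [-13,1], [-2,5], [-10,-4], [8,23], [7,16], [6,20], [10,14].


Intersection = [max(a_i), min(b_i)] = [10, -4].
Since 10 > -4, the intersection is empty.
Length = 0

0


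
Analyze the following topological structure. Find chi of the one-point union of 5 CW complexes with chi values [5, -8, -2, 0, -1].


chi(A v B) = chi(A) + chi(B) - 1 (one point identified).
For 5 spaces: chi = (sum chi_i) - (5 - 1).
sum = -6; chi = -6 - 4 = -10

-10


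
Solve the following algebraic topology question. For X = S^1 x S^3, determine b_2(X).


Each S^d has Poincare polynomial 1 + t^d.
The product S^1 x S^3 has Poincare polynomial prod(1+t^d_i).
Expanding: b_0=1, b_1=1, b_3=1, b_4=1.
b_2 = 0

0


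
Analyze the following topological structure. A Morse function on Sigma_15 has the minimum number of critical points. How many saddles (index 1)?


A perfect Morse function has m_k = b_k.
For Sigma_15: b_0=1, b_1=2g=30, b_2=1.
Saddles m_1 = 2g = 30

30


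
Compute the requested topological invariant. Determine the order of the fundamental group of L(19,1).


pi_1(L(p,q)) = Z/pZ for any q coprime to p.
|pi_1(L(19,1))| = 19

19


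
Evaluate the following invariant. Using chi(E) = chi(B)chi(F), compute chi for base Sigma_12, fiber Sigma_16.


For a fiber bundle F -> E -> B (with CW structure): chi(E) = chi(B) * chi(F).
chi(Sigma_12) = -22, chi(Sigma_16) = -30.
chi(E) = (-22) * (-30) = 660

660


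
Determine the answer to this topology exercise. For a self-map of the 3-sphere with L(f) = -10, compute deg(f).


L(f) = 1 + (-1)^3 deg(f) on S^3.
-10 = 1 + (-1)^3 * deg(f)
(-1)^3 * deg(f) = -11
deg(f) = 11

11


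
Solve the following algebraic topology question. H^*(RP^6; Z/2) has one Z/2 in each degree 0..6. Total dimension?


H^k(RP^6; Z/2) = Z/2 for each 0 <= k <= 6.
Total dimension = 6 + 1 = 7

7


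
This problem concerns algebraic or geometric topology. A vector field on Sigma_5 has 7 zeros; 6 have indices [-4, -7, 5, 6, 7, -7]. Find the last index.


Poincare-Hopf: sum of indices = chi(M).
chi(Sigma_5) = 2 - 2*5 = -8.
Sum of known indices = 0.
x = chi - (sum known) = -8 - (0) = -8

-8


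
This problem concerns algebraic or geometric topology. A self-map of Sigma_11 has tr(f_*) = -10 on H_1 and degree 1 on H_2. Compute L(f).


L(f) = tr(f_0*) - tr(f_1*) + tr(f_2*).
= 1 - (-10) + (1)
= 12

12


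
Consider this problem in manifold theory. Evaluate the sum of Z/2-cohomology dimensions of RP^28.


H^k(RP^28; Z/2) = Z/2 for each 0 <= k <= 28.
Total dimension = 28 + 1 = 29

29


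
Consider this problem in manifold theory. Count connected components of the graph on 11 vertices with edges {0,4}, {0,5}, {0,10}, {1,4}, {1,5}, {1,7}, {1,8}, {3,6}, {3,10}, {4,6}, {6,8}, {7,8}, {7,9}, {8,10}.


Run DFS/union-find over 11 vertices.
V = 11, E = 14.
Number of components = 2

2


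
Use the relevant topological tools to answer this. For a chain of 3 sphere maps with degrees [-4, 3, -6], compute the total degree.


Degree is multiplicative: deg(composition) = product of degrees.
= (-4) * (3) * (-6) = 72

72


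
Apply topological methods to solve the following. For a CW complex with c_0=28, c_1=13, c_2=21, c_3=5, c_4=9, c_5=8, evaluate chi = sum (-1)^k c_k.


chi = sum_k (-1)^k c_k.
= (-1)^0*28 + (-1)^1*13 + (-1)^2*21 + (-1)^3*5 + (-1)^4*9 + (-1)^5*8
= (28) + (-13) + (21) + (-5) + (9) + (-8)
= 32

32


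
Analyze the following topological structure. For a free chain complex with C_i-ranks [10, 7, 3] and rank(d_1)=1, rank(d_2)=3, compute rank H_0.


rank H_k = rank(ker d_k) - rank(im d_{k+1}).
rank(ker d_0) = rank(C_0) - rank(d_0) = 10 - 0 = 10.
rank(im d_{0+1}) = 1.
rank H_0 = 10 - 1 = 9

9


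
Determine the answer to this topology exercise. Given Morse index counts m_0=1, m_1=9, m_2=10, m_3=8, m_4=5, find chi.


Morse theory: chi(M) = sum_k (-1)^k m_k where m_k = #(index-k critical points).
= (1) + (-9) + (10) + (-8) + (5) = -1

-1


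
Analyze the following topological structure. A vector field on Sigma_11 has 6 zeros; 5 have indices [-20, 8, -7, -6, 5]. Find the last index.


Poincare-Hopf: sum of indices = chi(M).
chi(Sigma_11) = 2 - 2*11 = -20.
Sum of known indices = -20.
x = chi - (sum known) = -20 - (-20) = 0

0


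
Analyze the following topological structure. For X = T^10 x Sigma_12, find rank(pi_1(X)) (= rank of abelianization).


pi_1(A x B) = pi_1(A) x pi_1(B); rank of abelianization = b_1.
b_1(T^10) = 10, b_1(Sigma_12) = 2*12 = 24.
b_1(product) = 10 + 24 = 34

34
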